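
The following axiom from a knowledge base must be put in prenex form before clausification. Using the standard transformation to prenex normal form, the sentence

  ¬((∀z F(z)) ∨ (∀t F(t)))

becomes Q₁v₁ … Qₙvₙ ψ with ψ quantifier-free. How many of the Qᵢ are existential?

Push ¬ through the quantifiers and connectives to reach negation normal form:
  (∃z ¬F(z)) ∧ (∃t ¬F(t))
All bound variables are already distinct, so no renaming is needed.
Extract every quantifier outward, since the variables are now distinct and don't occur free across branches:
  ∃z ∃t (¬F(z) ∧ ¬F(t))
The prefix is ∃z ∃t: 0 universal, 2 existential.

2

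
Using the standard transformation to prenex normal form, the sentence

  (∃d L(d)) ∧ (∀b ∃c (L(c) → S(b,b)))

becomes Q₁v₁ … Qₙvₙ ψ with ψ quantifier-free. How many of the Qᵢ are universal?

1

First replace A → B with ¬A ∨ B.
  (∃d L(d)) ∧ (∀b ∃c (¬L(c) ∨ S(b,b)))
All bound variables are already distinct, so no renaming is needed.
Finally move all quantifiers to the prefix:
  ∃d ∀b ∃c (L(d) ∧ (¬L(c) ∨ S(b,b)))
The prefix is ∃d ∀b ∃c: 1 universal, 2 existential.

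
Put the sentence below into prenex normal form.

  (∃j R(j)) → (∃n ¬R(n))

∀j ∃n (¬R(j) ∨ ¬R(n))

Eliminate → and ↔ using ¬ and ∨.
  ¬(∃j R(j)) ∨ (∃n ¬R(n))
Drive negations inward (¬∀x A ≡ ∃x ¬A, ¬∃x A ≡ ∀x ¬A, De Morgan for ∧/∨):
  (∀j ¬R(j)) ∨ (∃n ¬R(n))
All bound variables are already distinct, so no renaming is needed.
Finally move all quantifiers to the prefix:
  ∀j ∃n (¬R(j) ∨ ¬R(n))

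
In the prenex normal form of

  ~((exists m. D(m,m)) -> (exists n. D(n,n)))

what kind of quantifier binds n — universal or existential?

universal

Rewrite implications/biconditionals: A → B as ¬A ∨ B.
  ~(~(exists m. D(m,m)) | (exists n. D(n,n)))
Push ¬ through the quantifiers and connectives to reach negation normal form:
  (exists m. D(m,m)) & (forall n. ~D(n,n))
All bound variables are already distinct, so no renaming is needed.
Pull the quantifiers to the front (each side's bound variable is not free in the other side):
  exists m. forall n. (D(m,m) & ~D(n,n))
The quantifier exists n sits under an odd number of negations (counting the antecedent side of each →), so it flips to forall n.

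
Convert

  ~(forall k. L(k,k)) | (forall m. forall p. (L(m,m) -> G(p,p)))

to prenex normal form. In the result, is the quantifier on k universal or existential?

Rewrite implications/biconditionals: A → B as ¬A ∨ B.
  ~(forall k. L(k,k)) | (forall m. forall p. (~L(m,m) | G(p,p)))
Move each ¬ inward, flipping quantifiers it crosses:
  (exists k. ~L(k,k)) | (forall m. forall p. (~L(m,m) | G(p,p)))
Finally move all quantifiers to the prefix:
  exists k. forall m. forall p. (~L(k,k) | ~L(m,m) | G(p,p))
The quantifier forall k sits under an odd number of negations (counting the antecedent side of each →), so it flips to exists k.

existential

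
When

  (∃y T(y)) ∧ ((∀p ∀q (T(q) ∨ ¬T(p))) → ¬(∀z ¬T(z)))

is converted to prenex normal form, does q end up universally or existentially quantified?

existential

First replace A → B with ¬A ∨ B.
  (∃y T(y)) ∧ (¬(∀p ∀q (T(q) ∨ ¬T(p))) ∨ ¬(∀z ¬T(z)))
Move each ¬ inward, flipping quantifiers it crosses:
  (∃y T(y)) ∧ ((∃p ∃q (¬T(q) ∧ T(p))) ∨ (∃z T(z)))
All bound variables are already distinct, so no renaming is needed.
Extract every quantifier outward, since the variables are now distinct and don't occur free across branches:
  ∃y ∃p ∃q ∃z (T(y) ∧ (¬T(q) ∧ T(p) ∨ T(z)))
The quantifier ∀q sits under an odd number of negations (counting the antecedent side of each →), so it flips to ∃q.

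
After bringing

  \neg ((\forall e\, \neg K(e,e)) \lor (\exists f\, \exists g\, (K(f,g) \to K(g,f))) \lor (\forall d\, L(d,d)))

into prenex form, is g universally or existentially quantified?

Rewrite implications/biconditionals: A → B as ¬A ∨ B.
  \neg ((\forall e\, \neg K(e,e)) \lor (\exists f\, \exists g\, (\neg K(f,g) \lor K(g,f))) \lor (\forall d\, L(d,d)))
Drive negations inward (¬∀x A ≡ ∃x ¬A, ¬∃x A ≡ ∀x ¬A, De Morgan for ∧/∨):
  (\exists e\, K(e,e)) \land (\forall f\, \forall g\, (K(f,g) \land \neg K(g,f))) \land (\exists d\, \neg L(d,d))
Finally move all quantifiers to the prefix:
  \exists e\, \forall f\, \forall g\, \exists d\, (K(e,e) \land K(f,g) \land \neg K(g,f) \land \neg L(d,d))
The quantifier \exists g sits under an odd number of negations (counting the antecedent side of each →), so it flips to \forall g.

universal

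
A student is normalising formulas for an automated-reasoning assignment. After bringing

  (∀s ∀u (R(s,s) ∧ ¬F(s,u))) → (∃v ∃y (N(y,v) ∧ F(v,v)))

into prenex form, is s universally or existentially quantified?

existential

Eliminate → and ↔ using ¬ and ∨.
  ¬(∀s ∀u (R(s,s) ∧ ¬F(s,u))) ∨ (∃v ∃y (N(y,v) ∧ F(v,v)))
Drive negations inward (¬∀x A ≡ ∃x ¬A, ¬∃x A ≡ ∀x ¬A, De Morgan for ∧/∨):
  (∃s ∃u (¬R(s,s) ∨ F(s,u))) ∨ (∃v ∃y (N(y,v) ∧ F(v,v)))
Pull the quantifiers to the front (each side's bound variable is not free in the other side):
  ∃s ∃u ∃v ∃y (¬R(s,s) ∨ F(s,u) ∨ N(y,v) ∧ F(v,v))
The quantifier ∀s sits under an odd number of negations (counting the antecedent side of each →), so it flips to ∃s.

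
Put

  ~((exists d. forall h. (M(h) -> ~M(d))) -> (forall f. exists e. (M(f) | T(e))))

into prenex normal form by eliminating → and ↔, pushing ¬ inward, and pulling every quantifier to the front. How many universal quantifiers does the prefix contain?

Rewrite implications/biconditionals: A → B as ¬A ∨ B.
  ~(~(exists d. forall h. (~M(h) | ~M(d))) | (forall f. exists e. (M(f) | T(e))))
Move each ¬ inward, flipping quantifiers it crosses:
  (exists d. forall h. (~M(h) | ~M(d))) & (exists f. forall e. (~M(f) & ~T(e)))
Extract every quantifier outward, since the variables are now distinct and don't occur free across branches:
  exists d. forall h. exists f. forall e. ((~M(h) | ~M(d)) & ~M(f) & ~T(e))
The prefix is exists d forall h exists f forall e: 2 universal, 2 existential.

2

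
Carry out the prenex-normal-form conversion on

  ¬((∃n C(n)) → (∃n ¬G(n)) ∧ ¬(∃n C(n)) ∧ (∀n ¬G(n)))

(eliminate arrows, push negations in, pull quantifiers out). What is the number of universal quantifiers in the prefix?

1

First replace A → B with ¬A ∨ B.
  ¬(¬(∃n C(n)) ∨ (∃n ¬G(n)) ∧ ¬(∃n C(n)) ∧ (∀n ¬G(n)))
Push ¬ through the quantifiers and connectives to reach negation normal form:
  (∃n C(n)) ∧ ((∀n G(n)) ∨ (∃n C(n)) ∨ (∃n G(n)))
Give each quantifier a distinct variable: n↦p, n↦b, n↦z1.
  (∃n C(n)) ∧ ((∀p G(p)) ∨ (∃b C(b)) ∨ (∃z1 G(z1)))
Finally move all quantifiers to the prefix:
  ∃n ∀p ∃b ∃z1 (C(n) ∧ (G(p) ∨ C(b) ∨ G(z1)))
The prefix is ∃n ∀p ∃b ∃z1: 1 universal, 3 existential.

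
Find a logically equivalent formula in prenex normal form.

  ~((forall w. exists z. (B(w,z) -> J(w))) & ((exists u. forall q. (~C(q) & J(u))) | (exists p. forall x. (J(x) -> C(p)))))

First replace A → B with ¬A ∨ B.
  ~((forall w. exists z. (~B(w,z) | J(w))) & ((exists u. forall q. (~C(q) & J(u))) | (exists p. forall x. (~J(x) | C(p)))))
Push ¬ through the quantifiers and connectives to reach negation normal form:
  (exists w. forall z. (B(w,z) & ~J(w))) | (forall u. exists q. (C(q) | ~J(u))) & (forall p. exists x. (J(x) & ~C(p)))
All bound variables are already distinct, so no renaming is needed.
Pull the quantifiers to the front (each side's bound variable is not free in the other side):
  exists w. forall z. forall u. exists q. forall p. exists x. (B(w,z) & ~J(w) | (C(q) | ~J(u)) & J(x) & ~C(p))

exists w. forall z. forall u. exists q. forall p. exists x. (B(w,z) & ~J(w) | (C(q) | ~J(u)) & J(x) & ~C(p))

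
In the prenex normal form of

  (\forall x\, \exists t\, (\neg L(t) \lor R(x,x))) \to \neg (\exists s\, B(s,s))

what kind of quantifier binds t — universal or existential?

universal

First replace A → B with ¬A ∨ B.
  \neg (\forall x\, \exists t\, (\neg L(t) \lor R(x,x))) \lor \neg (\exists s\, B(s,s))
Push ¬ through the quantifiers and connectives to reach negation normal form:
  (\exists x\, \forall t\, (L(t) \land \neg R(x,x))) \lor (\forall s\, \neg B(s,s))
All bound variables are already distinct, so no renaming is needed.
Extract every quantifier outward, since the variables are now distinct and don't occur free across branches:
  \exists x\, \forall t\, \forall s\, (L(t) \land \neg R(x,x) \lor \neg B(s,s))
The quantifier \exists t sits under an odd number of negations (counting the antecedent side of each →), so it flips to \forall t.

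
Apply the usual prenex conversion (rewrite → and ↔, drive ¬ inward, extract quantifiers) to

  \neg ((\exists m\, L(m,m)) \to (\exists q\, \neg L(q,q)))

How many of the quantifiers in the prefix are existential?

First replace A → B with ¬A ∨ B.
  \neg (\neg (\exists m\, L(m,m)) \lor (\exists q\, \neg L(q,q)))
Drive negations inward (¬∀x A ≡ ∃x ¬A, ¬∃x A ≡ ∀x ¬A, De Morgan for ∧/∨):
  (\exists m\, L(m,m)) \land (\forall q\, L(q,q))
All bound variables are already distinct, so no renaming is needed.
Pull the quantifiers to the front (each side's bound variable is not free in the other side):
  \exists m\, \forall q\, (L(m,m) \land L(q,q))
The prefix is \exists m \forall q: 1 universal, 1 existential.

1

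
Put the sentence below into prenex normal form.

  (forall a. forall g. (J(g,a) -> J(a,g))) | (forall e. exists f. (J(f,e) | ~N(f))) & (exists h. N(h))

Eliminate → and ↔ using ¬ and ∨.
  (forall a. forall g. (~J(g,a) | J(a,g))) | (forall e. exists f. (J(f,e) | ~N(f))) & (exists h. N(h))
Pull the quantifiers to the front (each side's bound variable is not free in the other side):
  forall a. forall g. forall e. exists f. exists h. (~J(g,a) | J(a,g) | (J(f,e) | ~N(f)) & N(h))

forall a. forall g. forall e. exists f. exists h. (~J(g,a) | J(a,g) | (J(f,e) | ~N(f)) & N(h))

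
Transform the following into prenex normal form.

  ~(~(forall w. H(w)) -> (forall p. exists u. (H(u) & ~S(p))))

exists w. exists p. forall u. (~H(w) & (~H(u) | S(p)))

Rewrite implications/biconditionals: A → B as ¬A ∨ B.
  ~(~~(forall w. H(w)) | (forall p. exists u. (H(u) & ~S(p))))
Move each ¬ inward, flipping quantifiers it crosses:
  (exists w. ~H(w)) & (exists p. forall u. (~H(u) | S(p)))
All bound variables are already distinct, so no renaming is needed.
Pull the quantifiers to the front (each side's bound variable is not free in the other side):
  exists w. exists p. forall u. (~H(w) & (~H(u) | S(p)))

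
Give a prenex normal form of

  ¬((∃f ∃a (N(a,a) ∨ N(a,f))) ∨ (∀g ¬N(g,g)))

∀f ∀a ∃g (¬N(a,a) ∧ ¬N(a,f) ∧ N(g,g))

Drive negations inward (¬∀x A ≡ ∃x ¬A, ¬∃x A ≡ ∀x ¬A, De Morgan for ∧/∨):
  (∀f ∀a (¬N(a,a) ∧ ¬N(a,f))) ∧ (∃g N(g,g))
Finally move all quantifiers to the prefix:
  ∀f ∀a ∃g (¬N(a,a) ∧ ¬N(a,f) ∧ N(g,g))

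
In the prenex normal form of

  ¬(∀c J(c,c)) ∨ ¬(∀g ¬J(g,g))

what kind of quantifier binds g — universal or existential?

existential

Drive negations inward (¬∀x A ≡ ∃x ¬A, ¬∃x A ≡ ∀x ¬A, De Morgan for ∧/∨):
  (∃c ¬J(c,c)) ∨ (∃g J(g,g))
Extract every quantifier outward, since the variables are now distinct and don't occur free across branches:
  ∃c ∃g (¬J(c,c) ∨ J(g,g))
The quantifier ∀g sits under an odd number of negations, so it flips to ∃g.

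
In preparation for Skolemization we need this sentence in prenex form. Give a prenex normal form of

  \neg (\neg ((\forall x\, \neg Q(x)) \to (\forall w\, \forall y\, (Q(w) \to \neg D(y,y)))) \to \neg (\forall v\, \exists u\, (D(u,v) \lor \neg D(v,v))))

\forall x\, \exists w\, \exists y\, \forall v\, \exists u\, (\neg Q(x) \land Q(w) \land D(y,y) \land (D(u,v) \lor \neg D(v,v)))

Eliminate → and ↔ using ¬ and ∨.
  \neg (\neg \neg (\neg (\forall x\, \neg Q(x)) \lor (\forall w\, \forall y\, (\neg Q(w) \lor \neg D(y,y)))) \lor \neg (\forall v\, \exists u\, (D(u,v) \lor \neg D(v,v))))
Push ¬ through the quantifiers and connectives to reach negation normal form:
  (\forall x\, \neg Q(x)) \land (\exists w\, \exists y\, (Q(w) \land D(y,y))) \land (\forall v\, \exists u\, (D(u,v) \lor \neg D(v,v)))
Finally move all quantifiers to the prefix:
  \forall x\, \exists w\, \exists y\, \forall v\, \exists u\, (\neg Q(x) \land Q(w) \land D(y,y) \land (D(u,v) \lor \neg D(v,v)))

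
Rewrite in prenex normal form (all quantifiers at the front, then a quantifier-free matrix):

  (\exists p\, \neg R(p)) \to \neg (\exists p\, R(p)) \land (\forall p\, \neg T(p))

Eliminate → and ↔ using ¬ and ∨.
  \neg (\exists p\, \neg R(p)) \lor \neg (\exists p\, R(p)) \land (\forall p\, \neg T(p))
Move each ¬ inward, flipping quantifiers it crosses:
  (\forall p\, R(p)) \lor (\forall p\, \neg R(p)) \land (\forall p\, \neg T(p))
Rename bound variables to avoid capture: p↦v, p↦z1.
  (\forall p\, R(p)) \lor (\forall v\, \neg R(v)) \land (\forall z1\, \neg T(z1))
Extract every quantifier outward, since the variables are now distinct and don't occur free across branches:
  \forall p\, \forall v\, \forall z1\, (R(p) \lor \neg R(v) \land \neg T(z1))

\forall p\, \forall v\, \forall z1\, (R(p) \lor \neg R(v) \land \neg T(z1))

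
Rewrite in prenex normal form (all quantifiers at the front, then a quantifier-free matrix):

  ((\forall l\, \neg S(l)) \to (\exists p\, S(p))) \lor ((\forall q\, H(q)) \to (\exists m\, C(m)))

\exists l\, \exists p\, \exists q\, \exists m\, (S(l) \lor S(p) \lor \neg H(q) \lor C(m))

First replace A → B with ¬A ∨ B.
  \neg (\forall l\, \neg S(l)) \lor (\exists p\, S(p)) \lor \neg (\forall q\, H(q)) \lor (\exists m\, C(m))
Push ¬ through the quantifiers and connectives to reach negation normal form:
  (\exists l\, S(l)) \lor (\exists p\, S(p)) \lor (\exists q\, \neg H(q)) \lor (\exists m\, C(m))
Pull the quantifiers to the front (each side's bound variable is not free in the other side):
  \exists l\, \exists p\, \exists q\, \exists m\, (S(l) \lor S(p) \lor \neg H(q) \lor C(m))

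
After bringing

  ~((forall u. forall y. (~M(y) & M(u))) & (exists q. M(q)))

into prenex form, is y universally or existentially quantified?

Push ¬ through the quantifiers and connectives to reach negation normal form:
  (exists u. exists y. (M(y) | ~M(u))) | (forall q. ~M(q))
Pull the quantifiers to the front (each side's bound variable is not free in the other side):
  exists u. exists y. forall q. (M(y) | ~M(u) | ~M(q))
The quantifier forall y sits under an odd number of negations, so it flips to exists y.

existential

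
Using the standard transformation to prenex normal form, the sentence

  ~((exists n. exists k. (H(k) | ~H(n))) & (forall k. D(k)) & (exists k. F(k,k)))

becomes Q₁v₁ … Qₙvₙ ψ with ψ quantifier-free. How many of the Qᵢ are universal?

3

Drive negations inward (¬∀x A ≡ ∃x ¬A, ¬∃x A ≡ ∀x ¬A, De Morgan for ∧/∨):
  (forall n. forall k. (~H(k) & H(n))) | (exists k. ~D(k)) | (forall k. ~F(k,k))
Standardize variables apart so no two quantifiers bind the same name: k↦r, k↦v.
  (forall n. forall k. (~H(k) & H(n))) | (exists r. ~D(r)) | (forall v. ~F(v,v))
Pull the quantifiers to the front (each side's bound variable is not free in the other side):
  forall n. forall k. exists r. forall v. (~H(k) & H(n) | ~D(r) | ~F(v,v))
The prefix is forall n forall k exists r forall v: 3 universal, 1 existential.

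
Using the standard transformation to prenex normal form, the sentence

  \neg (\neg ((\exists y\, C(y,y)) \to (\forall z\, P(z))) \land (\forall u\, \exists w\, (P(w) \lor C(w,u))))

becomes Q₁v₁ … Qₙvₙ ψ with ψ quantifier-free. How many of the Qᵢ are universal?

3

Rewrite implications/biconditionals: A → B as ¬A ∨ B.
  \neg (\neg (\neg (\exists y\, C(y,y)) \lor (\forall z\, P(z))) \land (\forall u\, \exists w\, (P(w) \lor C(w,u))))
Push ¬ through the quantifiers and connectives to reach negation normal form:
  (\forall y\, \neg C(y,y)) \lor (\forall z\, P(z)) \lor (\exists u\, \forall w\, (\neg P(w) \land \neg C(w,u)))
All bound variables are already distinct, so no renaming is needed.
Finally move all quantifiers to the prefix:
  \forall y\, \forall z\, \exists u\, \forall w\, (\neg C(y,y) \lor P(z) \lor \neg P(w) \land \neg C(w,u))
The prefix is \forall y \forall z \exists u \forall w: 3 universal, 1 existential.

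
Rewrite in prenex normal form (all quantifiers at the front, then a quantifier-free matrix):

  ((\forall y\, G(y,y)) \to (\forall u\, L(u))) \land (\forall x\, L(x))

\exists y\, \forall u\, \forall x\, ((\neg G(y,y) \lor L(u)) \land L(x))

Rewrite implications/biconditionals: A → B as ¬A ∨ B.
  (\neg (\forall y\, G(y,y)) \lor (\forall u\, L(u))) \land (\forall x\, L(x))
Drive negations inward (¬∀x A ≡ ∃x ¬A, ¬∃x A ≡ ∀x ¬A, De Morgan for ∧/∨):
  ((\exists y\, \neg G(y,y)) \lor (\forall u\, L(u))) \land (\forall x\, L(x))
All bound variables are already distinct, so no renaming is needed.
Finally move all quantifiers to the prefix:
  \exists y\, \forall u\, \forall x\, ((\neg G(y,y) \lor L(u)) \land L(x))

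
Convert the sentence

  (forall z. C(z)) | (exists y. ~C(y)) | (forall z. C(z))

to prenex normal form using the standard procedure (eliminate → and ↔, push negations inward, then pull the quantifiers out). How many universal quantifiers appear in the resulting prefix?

Standardize variables apart so no two quantifiers bind the same name: z↦s.
  (forall z. C(z)) | (exists y. ~C(y)) | (forall s. C(s))
Extract every quantifier outward, since the variables are now distinct and don't occur free across branches:
  forall z. exists y. forall s. (C(z) | ~C(y) | C(s))
The prefix is forall z exists y forall s: 2 universal, 1 existential.

2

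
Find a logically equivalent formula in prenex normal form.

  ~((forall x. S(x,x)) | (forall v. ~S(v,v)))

Drive negations inward (¬∀x A ≡ ∃x ¬A, ¬∃x A ≡ ∀x ¬A, De Morgan for ∧/∨):
  (exists x. ~S(x,x)) & (exists v. S(v,v))
All bound variables are already distinct, so no renaming is needed.
Finally move all quantifiers to the prefix:
  exists x. exists v. (~S(x,x) & S(v,v))

exists x. exists v. (~S(x,x) & S(v,v))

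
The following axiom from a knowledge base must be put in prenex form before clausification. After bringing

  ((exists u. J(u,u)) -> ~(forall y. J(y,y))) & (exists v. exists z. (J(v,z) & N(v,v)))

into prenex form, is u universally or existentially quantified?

universal

First replace A → B with ¬A ∨ B.
  (~(exists u. J(u,u)) | ~(forall y. J(y,y))) & (exists v. exists z. (J(v,z) & N(v,v)))
Move each ¬ inward, flipping quantifiers it crosses:
  ((forall u. ~J(u,u)) | (exists y. ~J(y,y))) & (exists v. exists z. (J(v,z) & N(v,v)))
Pull the quantifiers to the front (each side's bound variable is not free in the other side):
  forall u. exists y. exists v. exists z. ((~J(u,u) | ~J(y,y)) & J(v,z) & N(v,v))
The quantifier exists u sits under an odd number of negations (counting the antecedent side of each →), so it flips to forall u.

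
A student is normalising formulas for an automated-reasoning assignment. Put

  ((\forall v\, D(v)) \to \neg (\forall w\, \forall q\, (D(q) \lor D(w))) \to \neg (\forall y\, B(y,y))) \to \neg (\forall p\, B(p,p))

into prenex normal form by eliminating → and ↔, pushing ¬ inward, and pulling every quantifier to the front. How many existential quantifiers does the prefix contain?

3

Rewrite implications/biconditionals: A → B as ¬A ∨ B.
  \neg (\neg (\forall v\, D(v)) \lor \neg \neg (\forall w\, \forall q\, (D(q) \lor D(w))) \lor \neg (\forall y\, B(y,y))) \lor \neg (\forall p\, B(p,p))
Push ¬ through the quantifiers and connectives to reach negation normal form:
  (\forall v\, D(v)) \land (\exists w\, \exists q\, (\neg D(q) \land \neg D(w))) \land (\forall y\, B(y,y)) \lor (\exists p\, \neg B(p,p))
All bound variables are already distinct, so no renaming is needed.
Pull the quantifiers to the front (each side's bound variable is not free in the other side):
  \forall v\, \exists w\, \exists q\, \forall y\, \exists p\, (D(v) \land \neg D(q) \land \neg D(w) \land B(y,y) \lor \neg B(p,p))
The prefix is \forall v \exists w \exists q \forall y \exists p: 2 universal, 3 existential.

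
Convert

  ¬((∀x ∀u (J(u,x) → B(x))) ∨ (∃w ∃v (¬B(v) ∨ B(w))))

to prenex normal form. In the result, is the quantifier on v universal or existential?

universal

First replace A → B with ¬A ∨ B.
  ¬((∀x ∀u (¬J(u,x) ∨ B(x))) ∨ (∃w ∃v (¬B(v) ∨ B(w))))
Push ¬ through the quantifiers and connectives to reach negation normal form:
  (∃x ∃u (J(u,x) ∧ ¬B(x))) ∧ (∀w ∀v (B(v) ∧ ¬B(w)))
All bound variables are already distinct, so no renaming is needed.
Pull the quantifiers to the front (each side's bound variable is not free in the other side):
  ∃x ∃u ∀w ∀v (J(u,x) ∧ ¬B(x) ∧ B(v) ∧ ¬B(w))
The quantifier ∃v sits under an odd number of negations (counting the antecedent side of each →), so it flips to ∀v.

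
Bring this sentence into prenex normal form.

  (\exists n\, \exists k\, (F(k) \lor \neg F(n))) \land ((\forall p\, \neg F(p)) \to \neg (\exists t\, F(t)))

Rewrite implications/biconditionals: A → B as ¬A ∨ B.
  (\exists n\, \exists k\, (F(k) \lor \neg F(n))) \land (\neg (\forall p\, \neg F(p)) \lor \neg (\exists t\, F(t)))
Move each ¬ inward, flipping quantifiers it crosses:
  (\exists n\, \exists k\, (F(k) \lor \neg F(n))) \land ((\exists p\, F(p)) \lor (\forall t\, \neg F(t)))
Extract every quantifier outward, since the variables are now distinct and don't occur free across branches:
  \exists n\, \exists k\, \exists p\, \forall t\, ((F(k) \lor \neg F(n)) \land (F(p) \lor \neg F(t)))

\exists n\, \exists k\, \exists p\, \forall t\, ((F(k) \lor \neg F(n)) \land (F(p) \lor \neg F(t)))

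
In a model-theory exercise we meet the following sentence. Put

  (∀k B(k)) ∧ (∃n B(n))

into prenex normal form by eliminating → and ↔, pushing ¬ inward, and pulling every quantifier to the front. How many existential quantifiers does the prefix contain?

All bound variables are already distinct, so no renaming is needed.
Finally move all quantifiers to the prefix:
  ∀k ∃n (B(k) ∧ B(n))
The prefix is ∀k ∃n: 1 universal, 1 existential.

1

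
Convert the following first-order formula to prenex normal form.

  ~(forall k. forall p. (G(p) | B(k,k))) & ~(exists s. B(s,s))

exists k. exists p. forall s. (~G(p) & ~B(k,k) & ~B(s,s))

Push ¬ through the quantifiers and connectives to reach negation normal form:
  (exists k. exists p. (~G(p) & ~B(k,k))) & (forall s. ~B(s,s))
Finally move all quantifiers to the prefix:
  exists k. exists p. forall s. (~G(p) & ~B(k,k) & ~B(s,s))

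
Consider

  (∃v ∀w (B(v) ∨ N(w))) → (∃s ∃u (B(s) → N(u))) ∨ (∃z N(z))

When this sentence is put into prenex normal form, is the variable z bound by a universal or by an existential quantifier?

First replace A → B with ¬A ∨ B.
  ¬(∃v ∀w (B(v) ∨ N(w))) ∨ (∃s ∃u (¬B(s) ∨ N(u))) ∨ (∃z N(z))
Move each ¬ inward, flipping quantifiers it crosses:
  (∀v ∃w (¬B(v) ∧ ¬N(w))) ∨ (∃s ∃u (¬B(s) ∨ N(u))) ∨ (∃z N(z))
Finally move all quantifiers to the prefix:
  ∀v ∃w ∃s ∃u ∃z (¬B(v) ∧ ¬N(w) ∨ ¬B(s) ∨ N(u) ∨ N(z))
The quantifier ∃z sits under an even number of negations (counting the antecedent side of each →), so it remains existential.

existential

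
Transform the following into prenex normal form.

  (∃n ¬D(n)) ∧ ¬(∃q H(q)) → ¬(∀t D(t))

First replace A → B with ¬A ∨ B.
  ¬((∃n ¬D(n)) ∧ ¬(∃q H(q))) ∨ ¬(∀t D(t))
Move each ¬ inward, flipping quantifiers it crosses:
  (∀n D(n)) ∨ (∃q H(q)) ∨ (∃t ¬D(t))
Pull the quantifiers to the front (each side's bound variable is not free in the other side):
  ∀n ∃q ∃t (D(n) ∨ H(q) ∨ ¬D(t))

∀n ∃q ∃t (D(n) ∨ H(q) ∨ ¬D(t))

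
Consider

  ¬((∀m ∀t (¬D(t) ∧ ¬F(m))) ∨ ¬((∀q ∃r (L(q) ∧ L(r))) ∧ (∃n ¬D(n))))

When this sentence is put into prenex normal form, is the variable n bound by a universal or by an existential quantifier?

existential

Drive negations inward (¬∀x A ≡ ∃x ¬A, ¬∃x A ≡ ∀x ¬A, De Morgan for ∧/∨):
  (∃m ∃t (D(t) ∨ F(m))) ∧ (∀q ∃r (L(q) ∧ L(r))) ∧ (∃n ¬D(n))
All bound variables are already distinct, so no renaming is needed.
Pull the quantifiers to the front (each side's bound variable is not free in the other side):
  ∃m ∃t ∀q ∃r ∃n ((D(t) ∨ F(m)) ∧ L(q) ∧ L(r) ∧ ¬D(n))
The quantifier ∃n sits under an even number of negations, so it remains existential.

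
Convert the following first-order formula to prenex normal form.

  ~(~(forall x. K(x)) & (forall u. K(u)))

Drive negations inward (¬∀x A ≡ ∃x ¬A, ¬∃x A ≡ ∀x ¬A, De Morgan for ∧/∨):
  (forall x. K(x)) | (exists u. ~K(u))
Extract every quantifier outward, since the variables are now distinct and don't occur free across branches:
  forall x. exists u. (K(x) | ~K(u))

forall x. exists u. (K(x) | ~K(u))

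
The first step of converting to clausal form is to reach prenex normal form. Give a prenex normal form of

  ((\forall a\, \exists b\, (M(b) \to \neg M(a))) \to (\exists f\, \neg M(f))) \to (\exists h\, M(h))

First replace A → B with ¬A ∨ B.
  \neg (\neg (\forall a\, \exists b\, (\neg M(b) \lor \neg M(a))) \lor (\exists f\, \neg M(f))) \lor (\exists h\, M(h))
Drive negations inward (¬∀x A ≡ ∃x ¬A, ¬∃x A ≡ ∀x ¬A, De Morgan for ∧/∨):
  (\forall a\, \exists b\, (\neg M(b) \lor \neg M(a))) \land (\forall f\, M(f)) \lor (\exists h\, M(h))
All bound variables are already distinct, so no renaming is needed.
Pull the quantifiers to the front (each side's bound variable is not free in the other side):
  \forall a\, \exists b\, \forall f\, \exists h\, ((\neg M(b) \lor \neg M(a)) \land M(f) \lor M(h))

\forall a\, \exists b\, \forall f\, \exists h\, ((\neg M(b) \lor \neg M(a)) \land M(f) \lor M(h))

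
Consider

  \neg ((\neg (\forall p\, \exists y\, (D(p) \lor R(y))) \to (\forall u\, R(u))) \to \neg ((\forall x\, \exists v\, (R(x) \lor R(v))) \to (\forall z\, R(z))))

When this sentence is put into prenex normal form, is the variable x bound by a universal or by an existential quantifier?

First replace A → B with ¬A ∨ B.
  \neg (\neg (\neg \neg (\forall p\, \exists y\, (D(p) \lor R(y))) \lor (\forall u\, R(u))) \lor \neg (\neg (\forall x\, \exists v\, (R(x) \lor R(v))) \lor (\forall z\, R(z))))
Move each ¬ inward, flipping quantifiers it crosses:
  ((\forall p\, \exists y\, (D(p) \lor R(y))) \lor (\forall u\, R(u))) \land ((\exists x\, \forall v\, (\neg R(x) \land \neg R(v))) \lor (\forall z\, R(z)))
All bound variables are already distinct, so no renaming is needed.
Finally move all quantifiers to the prefix:
  \forall p\, \exists y\, \forall u\, \exists x\, \forall v\, \forall z\, ((D(p) \lor R(y) \lor R(u)) \land (\neg R(x) \land \neg R(v) \lor R(z)))
The quantifier \forall x sits under an odd number of negations (counting the antecedent side of each →), so it flips to \exists x.

existential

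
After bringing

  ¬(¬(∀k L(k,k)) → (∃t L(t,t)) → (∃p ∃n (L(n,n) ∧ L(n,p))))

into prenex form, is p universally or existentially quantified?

universal

Rewrite implications/biconditionals: A → B as ¬A ∨ B.
  ¬(¬¬(∀k L(k,k)) ∨ ¬(∃t L(t,t)) ∨ (∃p ∃n (L(n,n) ∧ L(n,p))))
Move each ¬ inward, flipping quantifiers it crosses:
  (∃k ¬L(k,k)) ∧ (∃t L(t,t)) ∧ (∀p ∀n (¬L(n,n) ∨ ¬L(n,p)))
All bound variables are already distinct, so no renaming is needed.
Finally move all quantifiers to the prefix:
  ∃k ∃t ∀p ∀n (¬L(k,k) ∧ L(t,t) ∧ (¬L(n,n) ∨ ¬L(n,p)))
The quantifier ∃p sits under an odd number of negations (counting the antecedent side of each →), so it flips to ∀p.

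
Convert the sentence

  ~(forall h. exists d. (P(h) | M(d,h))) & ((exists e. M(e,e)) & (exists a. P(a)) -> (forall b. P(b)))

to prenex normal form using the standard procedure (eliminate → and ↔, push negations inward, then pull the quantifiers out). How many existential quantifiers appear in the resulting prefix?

Eliminate → and ↔ using ¬ and ∨.
  ~(forall h. exists d. (P(h) | M(d,h))) & (~((exists e. M(e,e)) & (exists a. P(a))) | (forall b. P(b)))
Drive negations inward (¬∀x A ≡ ∃x ¬A, ¬∃x A ≡ ∀x ¬A, De Morgan for ∧/∨):
  (exists h. forall d. (~P(h) & ~M(d,h))) & ((forall e. ~M(e,e)) | (forall a. ~P(a)) | (forall b. P(b)))
Extract every quantifier outward, since the variables are now distinct and don't occur free across branches:
  exists h. forall d. forall e. forall a. forall b. (~P(h) & ~M(d,h) & (~M(e,e) | ~P(a) | P(b)))
The prefix is exists h forall d forall e forall a forall b: 4 universal, 1 existential.

1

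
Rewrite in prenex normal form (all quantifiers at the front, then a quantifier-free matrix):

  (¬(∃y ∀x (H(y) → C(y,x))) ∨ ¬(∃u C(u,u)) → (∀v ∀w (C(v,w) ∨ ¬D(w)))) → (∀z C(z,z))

∀y ∃x ∀u ∃v ∃w ∀z ((H(y) ∧ ¬C(y,x) ∨ ¬C(u,u)) ∧ ¬C(v,w) ∧ D(w) ∨ C(z,z))

Eliminate → and ↔ using ¬ and ∨.
  ¬(¬(¬(∃y ∀x (¬H(y) ∨ C(y,x))) ∨ ¬(∃u C(u,u))) ∨ (∀v ∀w (C(v,w) ∨ ¬D(w)))) ∨ (∀z C(z,z))
Move each ¬ inward, flipping quantifiers it crosses:
  ((∀y ∃x (H(y) ∧ ¬C(y,x))) ∨ (∀u ¬C(u,u))) ∧ (∃v ∃w (¬C(v,w) ∧ D(w))) ∨ (∀z C(z,z))
Extract every quantifier outward, since the variables are now distinct and don't occur free across branches:
  ∀y ∃x ∀u ∃v ∃w ∀z ((H(y) ∧ ¬C(y,x) ∨ ¬C(u,u)) ∧ ¬C(v,w) ∧ D(w) ∨ C(z,z))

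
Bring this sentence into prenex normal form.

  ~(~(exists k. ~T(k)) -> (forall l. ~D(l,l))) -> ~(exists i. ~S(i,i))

exists k. forall l. forall i. (~T(k) | ~D(l,l) | S(i,i))

Rewrite implications/biconditionals: A → B as ¬A ∨ B.
  ~~(~~(exists k. ~T(k)) | (forall l. ~D(l,l))) | ~(exists i. ~S(i,i))
Drive negations inward (¬∀x A ≡ ∃x ¬A, ¬∃x A ≡ ∀x ¬A, De Morgan for ∧/∨):
  (exists k. ~T(k)) | (forall l. ~D(l,l)) | (forall i. S(i,i))
All bound variables are already distinct, so no renaming is needed.
Extract every quantifier outward, since the variables are now distinct and don't occur free across branches:
  exists k. forall l. forall i. (~T(k) | ~D(l,l) | S(i,i))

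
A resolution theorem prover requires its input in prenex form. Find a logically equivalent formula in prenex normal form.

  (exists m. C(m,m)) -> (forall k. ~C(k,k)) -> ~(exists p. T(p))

Rewrite implications/biconditionals: A → B as ¬A ∨ B.
  ~(exists m. C(m,m)) | ~(forall k. ~C(k,k)) | ~(exists p. T(p))
Drive negations inward (¬∀x A ≡ ∃x ¬A, ¬∃x A ≡ ∀x ¬A, De Morgan for ∧/∨):
  (forall m. ~C(m,m)) | (exists k. C(k,k)) | (forall p. ~T(p))
Pull the quantifiers to the front (each side's bound variable is not free in the other side):
  forall m. exists k. forall p. (~C(m,m) | C(k,k) | ~T(p))

forall m. exists k. forall p. (~C(m,m) | C(k,k) | ~T(p))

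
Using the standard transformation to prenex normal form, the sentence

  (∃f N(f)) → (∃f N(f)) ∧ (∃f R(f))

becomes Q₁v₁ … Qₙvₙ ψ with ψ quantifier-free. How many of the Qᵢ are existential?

Eliminate → and ↔ using ¬ and ∨.
  ¬(∃f N(f)) ∨ (∃f N(f)) ∧ (∃f R(f))
Push ¬ through the quantifiers and connectives to reach negation normal form:
  (∀f ¬N(f)) ∨ (∃f N(f)) ∧ (∃f R(f))
Give each quantifier a distinct variable: f↦w1, f↦p.
  (∀f ¬N(f)) ∨ (∃w1 N(w1)) ∧ (∃p R(p))
Extract every quantifier outward, since the variables are now distinct and don't occur free across branches:
  ∀f ∃w1 ∃p (¬N(f) ∨ N(w1) ∧ R(p))
The prefix is ∀f ∃w1 ∃p: 1 universal, 2 existential.

2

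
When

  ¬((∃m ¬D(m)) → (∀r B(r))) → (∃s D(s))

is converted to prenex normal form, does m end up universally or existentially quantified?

universal

Eliminate → and ↔ using ¬ and ∨.
  ¬¬(¬(∃m ¬D(m)) ∨ (∀r B(r))) ∨ (∃s D(s))
Move each ¬ inward, flipping quantifiers it crosses:
  (∀m D(m)) ∨ (∀r B(r)) ∨ (∃s D(s))
All bound variables are already distinct, so no renaming is needed.
Extract every quantifier outward, since the variables are now distinct and don't occur free across branches:
  ∀m ∀r ∃s (D(m) ∨ B(r) ∨ D(s))
The quantifier ∃m sits under an odd number of negations (counting the antecedent side of each →), so it flips to ∀m.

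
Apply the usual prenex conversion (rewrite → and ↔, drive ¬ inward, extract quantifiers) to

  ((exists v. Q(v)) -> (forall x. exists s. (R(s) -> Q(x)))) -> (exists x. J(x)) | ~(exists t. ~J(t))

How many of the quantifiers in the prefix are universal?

Rewrite implications/biconditionals: A → B as ¬A ∨ B.
  ~(~(exists v. Q(v)) | (forall x. exists s. (~R(s) | Q(x)))) | (exists x. J(x)) | ~(exists t. ~J(t))
Drive negations inward (¬∀x A ≡ ∃x ¬A, ¬∃x A ≡ ∀x ¬A, De Morgan for ∧/∨):
  (exists v. Q(v)) & (exists x. forall s. (R(s) & ~Q(x))) | (exists x. J(x)) | (forall t. J(t))
Rename bound variables to avoid capture: x↦a.
  (exists v. Q(v)) & (exists x. forall s. (R(s) & ~Q(x))) | (exists a. J(a)) | (forall t. J(t))
Extract every quantifier outward, since the variables are now distinct and don't occur free across branches:
  exists v. exists x. forall s. exists a. forall t. (Q(v) & R(s) & ~Q(x) | J(a) | J(t))
The prefix is exists v exists x forall s exists a forall t: 2 universal, 3 existential.

2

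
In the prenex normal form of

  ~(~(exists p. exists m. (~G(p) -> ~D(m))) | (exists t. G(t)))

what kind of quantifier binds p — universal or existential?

existential

Eliminate → and ↔ using ¬ and ∨.
  ~(~(exists p. exists m. (~~G(p) | ~D(m))) | (exists t. G(t)))
Move each ¬ inward, flipping quantifiers it crosses:
  (exists p. exists m. (G(p) | ~D(m))) & (forall t. ~G(t))
Extract every quantifier outward, since the variables are now distinct and don't occur free across branches:
  exists p. exists m. forall t. ((G(p) | ~D(m)) & ~G(t))
The quantifier exists p sits under an even number of negations (counting the antecedent side of each →), so it remains existential.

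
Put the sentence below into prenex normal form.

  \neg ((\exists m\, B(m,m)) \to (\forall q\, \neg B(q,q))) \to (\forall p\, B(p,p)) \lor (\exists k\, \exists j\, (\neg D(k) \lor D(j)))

Eliminate → and ↔ using ¬ and ∨.
  \neg \neg (\neg (\exists m\, B(m,m)) \lor (\forall q\, \neg B(q,q))) \lor (\forall p\, B(p,p)) \lor (\exists k\, \exists j\, (\neg D(k) \lor D(j)))
Move each ¬ inward, flipping quantifiers it crosses:
  (\forall m\, \neg B(m,m)) \lor (\forall q\, \neg B(q,q)) \lor (\forall p\, B(p,p)) \lor (\exists k\, \exists j\, (\neg D(k) \lor D(j)))
All bound variables are already distinct, so no renaming is needed.
Pull the quantifiers to the front (each side's bound variable is not free in the other side):
  \forall m\, \forall q\, \forall p\, \exists k\, \exists j\, (\neg B(m,m) \lor \neg B(q,q) \lor B(p,p) \lor \neg D(k) \lor D(j))

\forall m\, \forall q\, \forall p\, \exists k\, \exists j\, (\neg B(m,m) \lor \neg B(q,q) \lor B(p,p) \lor \neg D(k) \lor D(j))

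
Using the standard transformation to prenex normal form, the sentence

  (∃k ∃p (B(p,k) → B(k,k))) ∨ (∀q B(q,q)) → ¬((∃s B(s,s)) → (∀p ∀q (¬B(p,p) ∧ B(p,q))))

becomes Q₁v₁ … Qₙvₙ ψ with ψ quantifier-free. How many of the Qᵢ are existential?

Rewrite implications/biconditionals: A → B as ¬A ∨ B.
  ¬((∃k ∃p (¬B(p,k) ∨ B(k,k))) ∨ (∀q B(q,q))) ∨ ¬(¬(∃s B(s,s)) ∨ (∀p ∀q (¬B(p,p) ∧ B(p,q))))
Move each ¬ inward, flipping quantifiers it crosses:
  (∀k ∀p (B(p,k) ∧ ¬B(k,k))) ∧ (∃q ¬B(q,q)) ∨ (∃s B(s,s)) ∧ (∃p ∃q (B(p,p) ∨ ¬B(p,q)))
Standardize variables apart so no two quantifiers bind the same name: p↦z1, q↦w1.
  (∀k ∀p (B(p,k) ∧ ¬B(k,k))) ∧ (∃q ¬B(q,q)) ∨ (∃s B(s,s)) ∧ (∃z1 ∃w1 (B(z1,z1) ∨ ¬B(z1,w1)))
Extract every quantifier outward, since the variables are now distinct and don't occur free across branches:
  ∀k ∀p ∃q ∃s ∃z1 ∃w1 (B(p,k) ∧ ¬B(k,k) ∧ ¬B(q,q) ∨ B(s,s) ∧ (B(z1,z1) ∨ ¬B(z1,w1)))
The prefix is ∀k ∀p ∃q ∃s ∃z1 ∃w1: 2 universal, 4 existential.

4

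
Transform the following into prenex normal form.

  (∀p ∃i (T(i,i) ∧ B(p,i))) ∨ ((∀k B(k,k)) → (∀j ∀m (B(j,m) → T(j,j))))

First replace A → B with ¬A ∨ B.
  (∀p ∃i (T(i,i) ∧ B(p,i))) ∨ ¬(∀k B(k,k)) ∨ (∀j ∀m (¬B(j,m) ∨ T(j,j)))
Push ¬ through the quantifiers and connectives to reach negation normal form:
  (∀p ∃i (T(i,i) ∧ B(p,i))) ∨ (∃k ¬B(k,k)) ∨ (∀j ∀m (¬B(j,m) ∨ T(j,j)))
All bound variables are already distinct, so no renaming is needed.
Finally move all quantifiers to the prefix:
  ∀p ∃i ∃k ∀j ∀m (T(i,i) ∧ B(p,i) ∨ ¬B(k,k) ∨ ¬B(j,m) ∨ T(j,j))

∀p ∃i ∃k ∀j ∀m (T(i,i) ∧ B(p,i) ∨ ¬B(k,k) ∨ ¬B(j,m) ∨ T(j,j))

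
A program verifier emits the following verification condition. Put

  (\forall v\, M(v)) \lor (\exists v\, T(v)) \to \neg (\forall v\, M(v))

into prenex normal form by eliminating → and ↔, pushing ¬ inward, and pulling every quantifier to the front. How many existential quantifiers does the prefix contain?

2

First replace A → B with ¬A ∨ B.
  \neg ((\forall v\, M(v)) \lor (\exists v\, T(v))) \lor \neg (\forall v\, M(v))
Push ¬ through the quantifiers and connectives to reach negation normal form:
  (\exists v\, \neg M(v)) \land (\forall v\, \neg T(v)) \lor (\exists v\, \neg M(v))
Give each quantifier a distinct variable: v↦z, v↦s.
  (\exists v\, \neg M(v)) \land (\forall z\, \neg T(z)) \lor (\exists s\, \neg M(s))
Extract every quantifier outward, since the variables are now distinct and don't occur free across branches:
  \exists v\, \forall z\, \exists s\, (\neg M(v) \land \neg T(z) \lor \neg M(s))
The prefix is \exists v \forall z \exists s: 1 universal, 2 existential.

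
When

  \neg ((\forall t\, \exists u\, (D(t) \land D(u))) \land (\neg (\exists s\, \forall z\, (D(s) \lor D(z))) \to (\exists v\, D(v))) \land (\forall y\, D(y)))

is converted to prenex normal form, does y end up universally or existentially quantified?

First replace A → B with ¬A ∨ B.
  \neg ((\forall t\, \exists u\, (D(t) \land D(u))) \land (\neg \neg (\exists s\, \forall z\, (D(s) \lor D(z))) \lor (\exists v\, D(v))) \land (\forall y\, D(y)))
Push ¬ through the quantifiers and connectives to reach negation normal form:
  (\exists t\, \forall u\, (\neg D(t) \lor \neg D(u))) \lor (\forall s\, \exists z\, (\neg D(s) \land \neg D(z))) \land (\forall v\, \neg D(v)) \lor (\exists y\, \neg D(y))
Finally move all quantifiers to the prefix:
  \exists t\, \forall u\, \forall s\, \exists z\, \forall v\, \exists y\, (\neg D(t) \lor \neg D(u) \lor \neg D(s) \land \neg D(z) \land \neg D(v) \lor \neg D(y))
The quantifier \forall y sits under an odd number of negations (counting the antecedent side of each →), so it flips to \exists y.

existential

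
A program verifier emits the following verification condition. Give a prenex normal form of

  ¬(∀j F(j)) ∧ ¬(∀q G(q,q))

Drive negations inward (¬∀x A ≡ ∃x ¬A, ¬∃x A ≡ ∀x ¬A, De Morgan for ∧/∨):
  (∃j ¬F(j)) ∧ (∃q ¬G(q,q))
All bound variables are already distinct, so no renaming is needed.
Pull the quantifiers to the front (each side's bound variable is not free in the other side):
  ∃j ∃q (¬F(j) ∧ ¬G(q,q))

∃j ∃q (¬F(j) ∧ ¬G(q,q))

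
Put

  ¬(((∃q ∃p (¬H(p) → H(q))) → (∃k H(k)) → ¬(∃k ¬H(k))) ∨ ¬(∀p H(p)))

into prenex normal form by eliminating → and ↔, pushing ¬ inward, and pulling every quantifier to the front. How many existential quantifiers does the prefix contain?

4

First replace A → B with ¬A ∨ B.
  ¬(¬(∃q ∃p (¬¬H(p) ∨ H(q))) ∨ ¬(∃k H(k)) ∨ ¬(∃k ¬H(k)) ∨ ¬(∀p H(p)))
Push ¬ through the quantifiers and connectives to reach negation normal form:
  (∃q ∃p (H(p) ∨ H(q))) ∧ (∃k H(k)) ∧ (∃k ¬H(k)) ∧ (∀p H(p))
Give each quantifier a distinct variable: k↦t, p↦w.
  (∃q ∃p (H(p) ∨ H(q))) ∧ (∃k H(k)) ∧ (∃t ¬H(t)) ∧ (∀w H(w))
Pull the quantifiers to the front (each side's bound variable is not free in the other side):
  ∃q ∃p ∃k ∃t ∀w ((H(p) ∨ H(q)) ∧ H(k) ∧ ¬H(t) ∧ H(w))
The prefix is ∃q ∃p ∃k ∃t ∀w: 1 universal, 4 existential.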